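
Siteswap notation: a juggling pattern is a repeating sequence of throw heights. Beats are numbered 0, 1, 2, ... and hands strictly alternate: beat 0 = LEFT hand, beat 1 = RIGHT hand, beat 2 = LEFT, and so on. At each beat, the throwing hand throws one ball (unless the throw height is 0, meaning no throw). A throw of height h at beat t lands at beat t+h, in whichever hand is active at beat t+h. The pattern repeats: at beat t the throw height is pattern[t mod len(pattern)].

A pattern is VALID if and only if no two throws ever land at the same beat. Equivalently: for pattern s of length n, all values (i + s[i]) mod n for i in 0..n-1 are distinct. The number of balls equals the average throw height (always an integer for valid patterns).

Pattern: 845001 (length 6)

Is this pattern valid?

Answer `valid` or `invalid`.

Answer: valid

Derivation:
i=0: (i + s[i]) mod n = (0 + 8) mod 6 = 2
i=1: (i + s[i]) mod n = (1 + 4) mod 6 = 5
i=2: (i + s[i]) mod n = (2 + 5) mod 6 = 1
i=3: (i + s[i]) mod n = (3 + 0) mod 6 = 3
i=4: (i + s[i]) mod n = (4 + 0) mod 6 = 4
i=5: (i + s[i]) mod n = (5 + 1) mod 6 = 0
Residues: [2, 5, 1, 3, 4, 0], distinct: True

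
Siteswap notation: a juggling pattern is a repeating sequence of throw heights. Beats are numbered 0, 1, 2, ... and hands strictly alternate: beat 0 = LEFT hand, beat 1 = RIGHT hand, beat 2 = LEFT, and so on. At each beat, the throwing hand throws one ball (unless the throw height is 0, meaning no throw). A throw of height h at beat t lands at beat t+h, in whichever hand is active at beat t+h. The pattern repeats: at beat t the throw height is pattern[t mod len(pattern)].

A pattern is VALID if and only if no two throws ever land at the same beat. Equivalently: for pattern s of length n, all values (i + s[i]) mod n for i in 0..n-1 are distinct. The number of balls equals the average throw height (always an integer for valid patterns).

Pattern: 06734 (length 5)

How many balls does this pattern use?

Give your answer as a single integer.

Pattern = [0, 6, 7, 3, 4], length n = 5
  position 0: throw height = 0, running sum = 0
  position 1: throw height = 6, running sum = 6
  position 2: throw height = 7, running sum = 13
  position 3: throw height = 3, running sum = 16
  position 4: throw height = 4, running sum = 20
Total sum = 20; balls = sum / n = 20 / 5 = 4

Answer: 4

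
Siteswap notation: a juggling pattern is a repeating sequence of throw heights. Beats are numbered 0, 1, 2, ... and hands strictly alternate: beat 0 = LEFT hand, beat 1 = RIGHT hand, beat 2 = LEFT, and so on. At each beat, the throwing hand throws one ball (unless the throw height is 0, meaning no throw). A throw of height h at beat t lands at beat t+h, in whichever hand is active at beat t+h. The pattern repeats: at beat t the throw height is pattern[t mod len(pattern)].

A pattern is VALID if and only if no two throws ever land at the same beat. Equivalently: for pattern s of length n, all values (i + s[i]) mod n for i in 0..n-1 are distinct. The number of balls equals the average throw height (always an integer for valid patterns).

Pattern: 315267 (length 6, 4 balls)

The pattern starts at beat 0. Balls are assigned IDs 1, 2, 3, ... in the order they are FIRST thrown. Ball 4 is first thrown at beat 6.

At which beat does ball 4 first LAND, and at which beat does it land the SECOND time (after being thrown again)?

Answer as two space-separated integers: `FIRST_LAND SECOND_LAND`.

Beat 0 (L): throw ball1 h=3 -> lands@3:R; in-air after throw: [b1@3:R]
Beat 1 (R): throw ball2 h=1 -> lands@2:L; in-air after throw: [b2@2:L b1@3:R]
Beat 2 (L): throw ball2 h=5 -> lands@7:R; in-air after throw: [b1@3:R b2@7:R]
Beat 3 (R): throw ball1 h=2 -> lands@5:R; in-air after throw: [b1@5:R b2@7:R]
Beat 4 (L): throw ball3 h=6 -> lands@10:L; in-air after throw: [b1@5:R b2@7:R b3@10:L]
Beat 5 (R): throw ball1 h=7 -> lands@12:L; in-air after throw: [b2@7:R b3@10:L b1@12:L]
Beat 6 (L): throw ball4 h=3 -> lands@9:R; in-air after throw: [b2@7:R b4@9:R b3@10:L b1@12:L]
Beat 7 (R): throw ball2 h=1 -> lands@8:L; in-air after throw: [b2@8:L b4@9:R b3@10:L b1@12:L]
Beat 8 (L): throw ball2 h=5 -> lands@13:R; in-air after throw: [b4@9:R b3@10:L b1@12:L b2@13:R]
Beat 9 (R): throw ball4 h=2 -> lands@11:R; in-air after throw: [b3@10:L b4@11:R b1@12:L b2@13:R]
Beat 10 (L): throw ball3 h=6 -> lands@16:L; in-air after throw: [b4@11:R b1@12:L b2@13:R b3@16:L]
Beat 11 (R): throw ball4 h=7 -> lands@18:L; in-air after throw: [b1@12:L b2@13:R b3@16:L b4@18:L]
Ball 4: thrown@6 h=3 -> first land @9; rethrown@9 h=2 -> second land @11

Answer: 9 11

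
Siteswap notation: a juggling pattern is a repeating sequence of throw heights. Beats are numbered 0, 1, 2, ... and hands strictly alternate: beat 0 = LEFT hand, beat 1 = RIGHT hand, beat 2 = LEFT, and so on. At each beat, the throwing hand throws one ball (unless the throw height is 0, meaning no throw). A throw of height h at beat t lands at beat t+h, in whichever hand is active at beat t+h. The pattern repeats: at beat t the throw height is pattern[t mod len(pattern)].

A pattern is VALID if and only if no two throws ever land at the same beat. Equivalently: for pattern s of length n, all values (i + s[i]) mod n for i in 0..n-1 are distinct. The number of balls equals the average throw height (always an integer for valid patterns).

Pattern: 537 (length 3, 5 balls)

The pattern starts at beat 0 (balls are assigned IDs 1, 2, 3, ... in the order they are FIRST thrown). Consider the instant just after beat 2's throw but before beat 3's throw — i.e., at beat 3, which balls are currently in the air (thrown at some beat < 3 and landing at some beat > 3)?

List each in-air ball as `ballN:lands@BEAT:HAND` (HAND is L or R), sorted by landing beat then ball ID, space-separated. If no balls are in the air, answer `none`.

Beat 0 (L): throw ball1 h=5 -> lands@5:R; in-air after throw: [b1@5:R]
Beat 1 (R): throw ball2 h=3 -> lands@4:L; in-air after throw: [b2@4:L b1@5:R]
Beat 2 (L): throw ball3 h=7 -> lands@9:R; in-air after throw: [b2@4:L b1@5:R b3@9:R]
Beat 3 (R): throw ball4 h=5 -> lands@8:L; in-air after throw: [b2@4:L b1@5:R b4@8:L b3@9:R]

Answer: ball2:lands@4:L ball1:lands@5:R ball3:lands@9:R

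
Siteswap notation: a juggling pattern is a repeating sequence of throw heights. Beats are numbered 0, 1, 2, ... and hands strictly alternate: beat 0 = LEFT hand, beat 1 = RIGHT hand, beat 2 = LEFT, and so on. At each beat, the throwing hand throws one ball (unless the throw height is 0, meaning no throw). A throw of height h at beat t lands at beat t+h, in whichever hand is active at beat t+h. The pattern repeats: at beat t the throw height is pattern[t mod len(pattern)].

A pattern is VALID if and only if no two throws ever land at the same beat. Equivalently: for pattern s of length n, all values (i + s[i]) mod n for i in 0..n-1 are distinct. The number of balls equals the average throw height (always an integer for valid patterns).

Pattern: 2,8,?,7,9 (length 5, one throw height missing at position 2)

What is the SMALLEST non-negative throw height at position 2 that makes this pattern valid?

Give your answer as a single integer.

i=0: (0 + 2) mod 5 = 2
i=1: (1 + 8) mod 5 = 4
i=2: s[i]=? (unknown)
i=3: (3 + 7) mod 5 = 0
i=4: (4 + 9) mod 5 = 3
Known residues: [0, 2, 3, 4]; need a permutation of 0..4, so missing residue r = 1
Need (2 + s) mod 5 = 1; smallest s = (1 - 2) mod 5 = 4

Answer: 4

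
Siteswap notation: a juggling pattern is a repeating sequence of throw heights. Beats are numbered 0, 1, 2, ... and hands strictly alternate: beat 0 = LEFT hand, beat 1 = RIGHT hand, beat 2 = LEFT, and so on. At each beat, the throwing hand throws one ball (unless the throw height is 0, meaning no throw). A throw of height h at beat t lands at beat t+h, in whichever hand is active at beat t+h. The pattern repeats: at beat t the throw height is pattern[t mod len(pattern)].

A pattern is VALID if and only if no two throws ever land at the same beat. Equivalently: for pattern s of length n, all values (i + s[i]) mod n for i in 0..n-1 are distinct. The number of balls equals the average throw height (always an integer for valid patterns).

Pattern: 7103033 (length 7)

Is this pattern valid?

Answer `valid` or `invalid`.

i=0: (i + s[i]) mod n = (0 + 7) mod 7 = 0
i=1: (i + s[i]) mod n = (1 + 1) mod 7 = 2
i=2: (i + s[i]) mod n = (2 + 0) mod 7 = 2
i=3: (i + s[i]) mod n = (3 + 3) mod 7 = 6
i=4: (i + s[i]) mod n = (4 + 0) mod 7 = 4
i=5: (i + s[i]) mod n = (5 + 3) mod 7 = 1
i=6: (i + s[i]) mod n = (6 + 3) mod 7 = 2
Residues: [0, 2, 2, 6, 4, 1, 2], distinct: False

Answer: invalid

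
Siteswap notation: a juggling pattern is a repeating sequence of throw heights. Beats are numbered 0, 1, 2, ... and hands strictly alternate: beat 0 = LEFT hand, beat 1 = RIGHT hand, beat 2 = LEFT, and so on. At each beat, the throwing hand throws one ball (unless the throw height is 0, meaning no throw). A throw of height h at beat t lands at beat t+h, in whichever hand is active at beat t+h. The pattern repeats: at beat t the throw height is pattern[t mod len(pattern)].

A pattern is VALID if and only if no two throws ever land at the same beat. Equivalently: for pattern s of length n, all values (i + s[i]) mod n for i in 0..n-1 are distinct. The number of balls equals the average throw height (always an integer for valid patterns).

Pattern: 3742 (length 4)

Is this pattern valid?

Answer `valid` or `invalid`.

i=0: (i + s[i]) mod n = (0 + 3) mod 4 = 3
i=1: (i + s[i]) mod n = (1 + 7) mod 4 = 0
i=2: (i + s[i]) mod n = (2 + 4) mod 4 = 2
i=3: (i + s[i]) mod n = (3 + 2) mod 4 = 1
Residues: [3, 0, 2, 1], distinct: True

Answer: valid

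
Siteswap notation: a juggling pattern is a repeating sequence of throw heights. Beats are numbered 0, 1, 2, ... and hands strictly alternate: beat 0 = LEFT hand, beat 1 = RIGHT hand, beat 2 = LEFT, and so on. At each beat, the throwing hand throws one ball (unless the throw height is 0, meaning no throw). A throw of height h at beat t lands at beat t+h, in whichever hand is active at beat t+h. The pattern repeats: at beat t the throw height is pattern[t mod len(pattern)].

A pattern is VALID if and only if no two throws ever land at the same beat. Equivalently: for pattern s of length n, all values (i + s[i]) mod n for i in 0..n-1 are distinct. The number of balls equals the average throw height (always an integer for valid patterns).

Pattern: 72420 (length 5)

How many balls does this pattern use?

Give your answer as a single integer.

Answer: 3

Derivation:
Pattern = [7, 2, 4, 2, 0], length n = 5
  position 0: throw height = 7, running sum = 7
  position 1: throw height = 2, running sum = 9
  position 2: throw height = 4, running sum = 13
  position 3: throw height = 2, running sum = 15
  position 4: throw height = 0, running sum = 15
Total sum = 15; balls = sum / n = 15 / 5 = 3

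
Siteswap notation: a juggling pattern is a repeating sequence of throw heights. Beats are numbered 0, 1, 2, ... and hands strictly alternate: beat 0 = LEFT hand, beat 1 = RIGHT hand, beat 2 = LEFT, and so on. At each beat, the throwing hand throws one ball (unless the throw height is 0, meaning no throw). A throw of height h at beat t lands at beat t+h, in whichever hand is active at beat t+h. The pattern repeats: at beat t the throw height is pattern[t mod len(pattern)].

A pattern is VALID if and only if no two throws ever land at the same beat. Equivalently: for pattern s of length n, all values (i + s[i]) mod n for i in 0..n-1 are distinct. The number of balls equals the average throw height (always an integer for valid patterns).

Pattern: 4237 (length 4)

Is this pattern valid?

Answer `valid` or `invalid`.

i=0: (i + s[i]) mod n = (0 + 4) mod 4 = 0
i=1: (i + s[i]) mod n = (1 + 2) mod 4 = 3
i=2: (i + s[i]) mod n = (2 + 3) mod 4 = 1
i=3: (i + s[i]) mod n = (3 + 7) mod 4 = 2
Residues: [0, 3, 1, 2], distinct: True

Answer: valid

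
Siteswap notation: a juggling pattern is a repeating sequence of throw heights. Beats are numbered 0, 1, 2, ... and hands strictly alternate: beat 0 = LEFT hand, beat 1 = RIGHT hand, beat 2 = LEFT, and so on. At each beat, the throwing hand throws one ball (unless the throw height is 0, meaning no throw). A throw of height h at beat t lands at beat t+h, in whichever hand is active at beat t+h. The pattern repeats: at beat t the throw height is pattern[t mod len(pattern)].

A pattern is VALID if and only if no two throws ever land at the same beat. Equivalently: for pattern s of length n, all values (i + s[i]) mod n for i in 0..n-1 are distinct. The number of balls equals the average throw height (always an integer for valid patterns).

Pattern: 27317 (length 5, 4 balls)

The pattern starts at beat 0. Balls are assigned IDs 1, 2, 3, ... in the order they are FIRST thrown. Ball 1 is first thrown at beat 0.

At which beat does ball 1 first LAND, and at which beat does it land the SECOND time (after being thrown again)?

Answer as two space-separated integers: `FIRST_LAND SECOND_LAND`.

Answer: 2 5

Derivation:
Beat 0 (L): throw ball1 h=2 -> lands@2:L; in-air after throw: [b1@2:L]
Beat 1 (R): throw ball2 h=7 -> lands@8:L; in-air after throw: [b1@2:L b2@8:L]
Beat 2 (L): throw ball1 h=3 -> lands@5:R; in-air after throw: [b1@5:R b2@8:L]
Beat 3 (R): throw ball3 h=1 -> lands@4:L; in-air after throw: [b3@4:L b1@5:R b2@8:L]
Beat 4 (L): throw ball3 h=7 -> lands@11:R; in-air after throw: [b1@5:R b2@8:L b3@11:R]
Beat 5 (R): throw ball1 h=2 -> lands@7:R; in-air after throw: [b1@7:R b2@8:L b3@11:R]
Ball 1: thrown@0 h=2 -> first land @2; rethrown@2 h=3 -> second land @5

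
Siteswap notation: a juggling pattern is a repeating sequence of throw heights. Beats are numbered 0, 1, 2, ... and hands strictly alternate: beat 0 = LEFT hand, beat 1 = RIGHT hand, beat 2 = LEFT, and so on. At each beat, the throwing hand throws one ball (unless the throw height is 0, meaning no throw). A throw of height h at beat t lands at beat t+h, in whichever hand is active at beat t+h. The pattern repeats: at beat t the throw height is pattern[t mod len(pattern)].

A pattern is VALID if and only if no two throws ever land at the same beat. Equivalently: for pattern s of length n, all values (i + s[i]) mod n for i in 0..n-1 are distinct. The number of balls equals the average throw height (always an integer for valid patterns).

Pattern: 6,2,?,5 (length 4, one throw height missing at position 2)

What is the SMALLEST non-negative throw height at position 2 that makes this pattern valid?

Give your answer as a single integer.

Answer: 3

Derivation:
i=0: (0 + 6) mod 4 = 2
i=1: (1 + 2) mod 4 = 3
i=2: s[i]=? (unknown)
i=3: (3 + 5) mod 4 = 0
Known residues: [0, 2, 3]; need a permutation of 0..3, so missing residue r = 1
Need (2 + s) mod 4 = 1; smallest s = (1 - 2) mod 4 = 3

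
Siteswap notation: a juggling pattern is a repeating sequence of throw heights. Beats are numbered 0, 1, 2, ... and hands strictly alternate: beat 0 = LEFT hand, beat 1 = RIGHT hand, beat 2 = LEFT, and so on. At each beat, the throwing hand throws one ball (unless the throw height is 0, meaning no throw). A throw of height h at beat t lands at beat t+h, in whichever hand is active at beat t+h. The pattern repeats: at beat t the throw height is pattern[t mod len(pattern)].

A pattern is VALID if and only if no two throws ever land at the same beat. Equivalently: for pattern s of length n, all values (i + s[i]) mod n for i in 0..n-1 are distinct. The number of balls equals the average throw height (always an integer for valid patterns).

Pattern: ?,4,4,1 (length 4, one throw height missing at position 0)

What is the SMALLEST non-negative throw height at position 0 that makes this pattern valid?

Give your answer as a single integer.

Answer: 3

Derivation:
i=0: s[i]=? (unknown)
i=1: (1 + 4) mod 4 = 1
i=2: (2 + 4) mod 4 = 2
i=3: (3 + 1) mod 4 = 0
Known residues: [0, 1, 2]; need a permutation of 0..3, so missing residue r = 3
Need (0 + s) mod 4 = 3; smallest s = (3 - 0) mod 4 = 3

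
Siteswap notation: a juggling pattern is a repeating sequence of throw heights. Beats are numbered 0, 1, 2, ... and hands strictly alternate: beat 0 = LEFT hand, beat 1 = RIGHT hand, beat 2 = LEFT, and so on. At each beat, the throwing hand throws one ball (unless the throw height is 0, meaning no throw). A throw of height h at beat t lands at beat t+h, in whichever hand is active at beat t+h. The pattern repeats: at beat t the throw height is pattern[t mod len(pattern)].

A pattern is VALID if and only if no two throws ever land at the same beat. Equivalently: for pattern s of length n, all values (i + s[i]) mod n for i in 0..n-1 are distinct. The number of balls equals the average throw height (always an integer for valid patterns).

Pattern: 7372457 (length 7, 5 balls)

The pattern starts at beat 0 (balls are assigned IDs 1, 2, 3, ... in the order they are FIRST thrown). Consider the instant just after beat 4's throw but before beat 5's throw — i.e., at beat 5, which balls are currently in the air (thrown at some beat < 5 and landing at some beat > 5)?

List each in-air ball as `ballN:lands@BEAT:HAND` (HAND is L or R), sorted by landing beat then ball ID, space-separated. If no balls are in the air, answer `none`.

Answer: ball1:lands@7:R ball2:lands@8:L ball3:lands@9:R

Derivation:
Beat 0 (L): throw ball1 h=7 -> lands@7:R; in-air after throw: [b1@7:R]
Beat 1 (R): throw ball2 h=3 -> lands@4:L; in-air after throw: [b2@4:L b1@7:R]
Beat 2 (L): throw ball3 h=7 -> lands@9:R; in-air after throw: [b2@4:L b1@7:R b3@9:R]
Beat 3 (R): throw ball4 h=2 -> lands@5:R; in-air after throw: [b2@4:L b4@5:R b1@7:R b3@9:R]
Beat 4 (L): throw ball2 h=4 -> lands@8:L; in-air after throw: [b4@5:R b1@7:R b2@8:L b3@9:R]
Beat 5 (R): throw ball4 h=5 -> lands@10:L; in-air after throw: [b1@7:R b2@8:L b3@9:R b4@10:L]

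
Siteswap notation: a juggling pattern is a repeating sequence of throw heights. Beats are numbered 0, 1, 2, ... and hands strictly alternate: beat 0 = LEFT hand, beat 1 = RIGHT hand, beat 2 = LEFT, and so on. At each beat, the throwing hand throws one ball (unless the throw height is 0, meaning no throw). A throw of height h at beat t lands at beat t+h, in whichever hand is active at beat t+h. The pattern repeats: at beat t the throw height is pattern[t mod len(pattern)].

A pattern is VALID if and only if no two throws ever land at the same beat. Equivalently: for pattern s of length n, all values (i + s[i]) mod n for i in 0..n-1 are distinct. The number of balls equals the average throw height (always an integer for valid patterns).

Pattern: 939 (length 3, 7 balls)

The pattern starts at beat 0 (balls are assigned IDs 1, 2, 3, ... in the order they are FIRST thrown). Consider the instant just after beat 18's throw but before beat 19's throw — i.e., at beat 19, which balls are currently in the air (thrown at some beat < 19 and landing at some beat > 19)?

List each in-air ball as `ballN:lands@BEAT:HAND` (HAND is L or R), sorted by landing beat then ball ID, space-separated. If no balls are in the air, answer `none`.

Beat 0 (L): throw ball1 h=9 -> lands@9:R; in-air after throw: [b1@9:R]
Beat 1 (R): throw ball2 h=3 -> lands@4:L; in-air after throw: [b2@4:L b1@9:R]
Beat 2 (L): throw ball3 h=9 -> lands@11:R; in-air after throw: [b2@4:L b1@9:R b3@11:R]
Beat 3 (R): throw ball4 h=9 -> lands@12:L; in-air after throw: [b2@4:L b1@9:R b3@11:R b4@12:L]
Beat 4 (L): throw ball2 h=3 -> lands@7:R; in-air after throw: [b2@7:R b1@9:R b3@11:R b4@12:L]
Beat 5 (R): throw ball5 h=9 -> lands@14:L; in-air after throw: [b2@7:R b1@9:R b3@11:R b4@12:L b5@14:L]
Beat 6 (L): throw ball6 h=9 -> lands@15:R; in-air after throw: [b2@7:R b1@9:R b3@11:R b4@12:L b5@14:L b6@15:R]
Beat 7 (R): throw ball2 h=3 -> lands@10:L; in-air after throw: [b1@9:R b2@10:L b3@11:R b4@12:L b5@14:L b6@15:R]
Beat 8 (L): throw ball7 h=9 -> lands@17:R; in-air after throw: [b1@9:R b2@10:L b3@11:R b4@12:L b5@14:L b6@15:R b7@17:R]
Beat 9 (R): throw ball1 h=9 -> lands@18:L; in-air after throw: [b2@10:L b3@11:R b4@12:L b5@14:L b6@15:R b7@17:R b1@18:L]
Beat 10 (L): throw ball2 h=3 -> lands@13:R; in-air after throw: [b3@11:R b4@12:L b2@13:R b5@14:L b6@15:R b7@17:R b1@18:L]
Beat 11 (R): throw ball3 h=9 -> lands@20:L; in-air after throw: [b4@12:L b2@13:R b5@14:L b6@15:R b7@17:R b1@18:L b3@20:L]
Beat 12 (L): throw ball4 h=9 -> lands@21:R; in-air after throw: [b2@13:R b5@14:L b6@15:R b7@17:R b1@18:L b3@20:L b4@21:R]
Beat 13 (R): throw ball2 h=3 -> lands@16:L; in-air after throw: [b5@14:L b6@15:R b2@16:L b7@17:R b1@18:L b3@20:L b4@21:R]
Beat 14 (L): throw ball5 h=9 -> lands@23:R; in-air after throw: [b6@15:R b2@16:L b7@17:R b1@18:L b3@20:L b4@21:R b5@23:R]
Beat 15 (R): throw ball6 h=9 -> lands@24:L; in-air after throw: [b2@16:L b7@17:R b1@18:L b3@20:L b4@21:R b5@23:R b6@24:L]
Beat 16 (L): throw ball2 h=3 -> lands@19:R; in-air after throw: [b7@17:R b1@18:L b2@19:R b3@20:L b4@21:R b5@23:R b6@24:L]
Beat 17 (R): throw ball7 h=9 -> lands@26:L; in-air after throw: [b1@18:L b2@19:R b3@20:L b4@21:R b5@23:R b6@24:L b7@26:L]
Beat 18 (L): throw ball1 h=9 -> lands@27:R; in-air after throw: [b2@19:R b3@20:L b4@21:R b5@23:R b6@24:L b7@26:L b1@27:R]
Beat 19 (R): throw ball2 h=3 -> lands@22:L; in-air after throw: [b3@20:L b4@21:R b2@22:L b5@23:R b6@24:L b7@26:L b1@27:R]

Answer: ball3:lands@20:L ball4:lands@21:R ball5:lands@23:R ball6:lands@24:L ball7:lands@26:L ball1:lands@27:R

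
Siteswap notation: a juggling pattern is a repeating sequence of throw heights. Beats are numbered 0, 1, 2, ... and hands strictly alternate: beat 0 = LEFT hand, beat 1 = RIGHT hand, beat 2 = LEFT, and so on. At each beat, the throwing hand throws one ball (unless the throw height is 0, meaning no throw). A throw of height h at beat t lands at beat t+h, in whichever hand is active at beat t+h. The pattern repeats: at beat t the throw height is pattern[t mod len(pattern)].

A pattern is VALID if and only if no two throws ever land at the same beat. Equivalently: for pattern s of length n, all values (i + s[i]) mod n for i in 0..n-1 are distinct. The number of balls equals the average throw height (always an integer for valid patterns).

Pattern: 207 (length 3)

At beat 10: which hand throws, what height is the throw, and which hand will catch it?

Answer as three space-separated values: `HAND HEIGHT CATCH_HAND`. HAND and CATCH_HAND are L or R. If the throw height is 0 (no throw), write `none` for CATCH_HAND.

Beat 10: 10 mod 2 = 0, so hand = L
Throw height = pattern[10 mod 3] = pattern[1] = 0

Answer: L 0 none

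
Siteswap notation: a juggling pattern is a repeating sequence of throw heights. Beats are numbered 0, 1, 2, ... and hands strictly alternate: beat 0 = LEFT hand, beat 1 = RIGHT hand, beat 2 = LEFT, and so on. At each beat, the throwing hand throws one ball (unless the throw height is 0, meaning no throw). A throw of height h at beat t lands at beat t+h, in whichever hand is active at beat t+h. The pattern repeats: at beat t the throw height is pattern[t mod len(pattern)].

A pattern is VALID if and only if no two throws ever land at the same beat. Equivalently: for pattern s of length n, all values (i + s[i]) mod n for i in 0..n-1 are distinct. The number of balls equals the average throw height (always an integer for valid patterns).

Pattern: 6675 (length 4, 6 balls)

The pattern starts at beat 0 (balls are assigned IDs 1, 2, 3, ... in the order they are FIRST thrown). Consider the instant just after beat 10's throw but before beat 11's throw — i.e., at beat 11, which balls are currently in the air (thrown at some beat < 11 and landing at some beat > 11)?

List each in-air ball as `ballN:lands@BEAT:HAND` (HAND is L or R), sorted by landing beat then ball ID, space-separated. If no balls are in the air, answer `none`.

Beat 0 (L): throw ball1 h=6 -> lands@6:L; in-air after throw: [b1@6:L]
Beat 1 (R): throw ball2 h=6 -> lands@7:R; in-air after throw: [b1@6:L b2@7:R]
Beat 2 (L): throw ball3 h=7 -> lands@9:R; in-air after throw: [b1@6:L b2@7:R b3@9:R]
Beat 3 (R): throw ball4 h=5 -> lands@8:L; in-air after throw: [b1@6:L b2@7:R b4@8:L b3@9:R]
Beat 4 (L): throw ball5 h=6 -> lands@10:L; in-air after throw: [b1@6:L b2@7:R b4@8:L b3@9:R b5@10:L]
Beat 5 (R): throw ball6 h=6 -> lands@11:R; in-air after throw: [b1@6:L b2@7:R b4@8:L b3@9:R b5@10:L b6@11:R]
Beat 6 (L): throw ball1 h=7 -> lands@13:R; in-air after throw: [b2@7:R b4@8:L b3@9:R b5@10:L b6@11:R b1@13:R]
Beat 7 (R): throw ball2 h=5 -> lands@12:L; in-air after throw: [b4@8:L b3@9:R b5@10:L b6@11:R b2@12:L b1@13:R]
Beat 8 (L): throw ball4 h=6 -> lands@14:L; in-air after throw: [b3@9:R b5@10:L b6@11:R b2@12:L b1@13:R b4@14:L]
Beat 9 (R): throw ball3 h=6 -> lands@15:R; in-air after throw: [b5@10:L b6@11:R b2@12:L b1@13:R b4@14:L b3@15:R]
Beat 10 (L): throw ball5 h=7 -> lands@17:R; in-air after throw: [b6@11:R b2@12:L b1@13:R b4@14:L b3@15:R b5@17:R]
Beat 11 (R): throw ball6 h=5 -> lands@16:L; in-air after throw: [b2@12:L b1@13:R b4@14:L b3@15:R b6@16:L b5@17:R]

Answer: ball2:lands@12:L ball1:lands@13:R ball4:lands@14:L ball3:lands@15:R ball5:lands@17:R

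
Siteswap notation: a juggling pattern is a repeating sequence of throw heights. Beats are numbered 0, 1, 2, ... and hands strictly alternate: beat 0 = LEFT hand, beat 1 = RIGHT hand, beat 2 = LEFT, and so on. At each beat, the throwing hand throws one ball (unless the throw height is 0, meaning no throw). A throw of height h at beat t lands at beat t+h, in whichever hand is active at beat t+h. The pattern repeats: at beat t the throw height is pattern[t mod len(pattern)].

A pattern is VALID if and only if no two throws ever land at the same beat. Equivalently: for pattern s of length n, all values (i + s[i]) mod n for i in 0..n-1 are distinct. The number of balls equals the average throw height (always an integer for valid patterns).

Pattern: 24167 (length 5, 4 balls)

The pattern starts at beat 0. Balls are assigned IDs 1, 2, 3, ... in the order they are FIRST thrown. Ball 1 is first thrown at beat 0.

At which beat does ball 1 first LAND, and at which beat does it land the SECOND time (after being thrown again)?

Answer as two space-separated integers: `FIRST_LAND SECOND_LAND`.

Beat 0 (L): throw ball1 h=2 -> lands@2:L; in-air after throw: [b1@2:L]
Beat 1 (R): throw ball2 h=4 -> lands@5:R; in-air after throw: [b1@2:L b2@5:R]
Beat 2 (L): throw ball1 h=1 -> lands@3:R; in-air after throw: [b1@3:R b2@5:R]
Beat 3 (R): throw ball1 h=6 -> lands@9:R; in-air after throw: [b2@5:R b1@9:R]
Ball 1: thrown@0 h=2 -> first land @2; rethrown@2 h=1 -> second land @3

Answer: 2 3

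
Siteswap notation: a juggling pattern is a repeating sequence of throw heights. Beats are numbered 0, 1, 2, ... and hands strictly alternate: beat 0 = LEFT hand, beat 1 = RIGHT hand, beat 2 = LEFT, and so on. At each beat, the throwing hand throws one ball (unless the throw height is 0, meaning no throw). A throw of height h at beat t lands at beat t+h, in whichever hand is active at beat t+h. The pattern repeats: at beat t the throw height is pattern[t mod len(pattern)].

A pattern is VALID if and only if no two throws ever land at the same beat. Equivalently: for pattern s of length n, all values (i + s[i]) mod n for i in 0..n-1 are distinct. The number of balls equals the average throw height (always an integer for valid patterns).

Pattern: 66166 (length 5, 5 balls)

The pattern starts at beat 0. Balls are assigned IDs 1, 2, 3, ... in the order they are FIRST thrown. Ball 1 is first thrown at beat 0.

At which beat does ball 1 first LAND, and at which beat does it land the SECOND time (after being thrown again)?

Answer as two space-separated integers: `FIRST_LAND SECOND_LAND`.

Beat 0 (L): throw ball1 h=6 -> lands@6:L; in-air after throw: [b1@6:L]
Beat 1 (R): throw ball2 h=6 -> lands@7:R; in-air after throw: [b1@6:L b2@7:R]
Beat 2 (L): throw ball3 h=1 -> lands@3:R; in-air after throw: [b3@3:R b1@6:L b2@7:R]
Beat 3 (R): throw ball3 h=6 -> lands@9:R; in-air after throw: [b1@6:L b2@7:R b3@9:R]
Beat 4 (L): throw ball4 h=6 -> lands@10:L; in-air after throw: [b1@6:L b2@7:R b3@9:R b4@10:L]
Beat 5 (R): throw ball5 h=6 -> lands@11:R; in-air after throw: [b1@6:L b2@7:R b3@9:R b4@10:L b5@11:R]
Beat 6 (L): throw ball1 h=6 -> lands@12:L; in-air after throw: [b2@7:R b3@9:R b4@10:L b5@11:R b1@12:L]
Beat 7 (R): throw ball2 h=1 -> lands@8:L; in-air after throw: [b2@8:L b3@9:R b4@10:L b5@11:R b1@12:L]
Beat 8 (L): throw ball2 h=6 -> lands@14:L; in-air after throw: [b3@9:R b4@10:L b5@11:R b1@12:L b2@14:L]
Beat 9 (R): throw ball3 h=6 -> lands@15:R; in-air after throw: [b4@10:L b5@11:R b1@12:L b2@14:L b3@15:R]
Beat 10 (L): throw ball4 h=6 -> lands@16:L; in-air after throw: [b5@11:R b1@12:L b2@14:L b3@15:R b4@16:L]
Beat 11 (R): throw ball5 h=6 -> lands@17:R; in-air after throw: [b1@12:L b2@14:L b3@15:R b4@16:L b5@17:R]
Beat 12 (L): throw ball1 h=1 -> lands@13:R; in-air after throw: [b1@13:R b2@14:L b3@15:R b4@16:L b5@17:R]
Ball 1: thrown@0 h=6 -> first land @6; rethrown@6 h=6 -> second land @12

Answer: 6 12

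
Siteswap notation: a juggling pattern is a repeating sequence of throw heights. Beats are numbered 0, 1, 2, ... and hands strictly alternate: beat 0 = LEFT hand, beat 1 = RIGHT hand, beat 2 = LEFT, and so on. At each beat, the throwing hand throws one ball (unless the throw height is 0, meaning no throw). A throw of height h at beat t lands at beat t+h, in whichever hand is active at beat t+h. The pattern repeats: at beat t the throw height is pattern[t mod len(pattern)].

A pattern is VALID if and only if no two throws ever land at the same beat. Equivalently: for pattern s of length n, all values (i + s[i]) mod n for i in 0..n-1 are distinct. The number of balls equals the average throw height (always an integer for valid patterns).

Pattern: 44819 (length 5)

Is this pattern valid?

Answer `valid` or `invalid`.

Answer: invalid

Derivation:
i=0: (i + s[i]) mod n = (0 + 4) mod 5 = 4
i=1: (i + s[i]) mod n = (1 + 4) mod 5 = 0
i=2: (i + s[i]) mod n = (2 + 8) mod 5 = 0
i=3: (i + s[i]) mod n = (3 + 1) mod 5 = 4
i=4: (i + s[i]) mod n = (4 + 9) mod 5 = 3
Residues: [4, 0, 0, 4, 3], distinct: False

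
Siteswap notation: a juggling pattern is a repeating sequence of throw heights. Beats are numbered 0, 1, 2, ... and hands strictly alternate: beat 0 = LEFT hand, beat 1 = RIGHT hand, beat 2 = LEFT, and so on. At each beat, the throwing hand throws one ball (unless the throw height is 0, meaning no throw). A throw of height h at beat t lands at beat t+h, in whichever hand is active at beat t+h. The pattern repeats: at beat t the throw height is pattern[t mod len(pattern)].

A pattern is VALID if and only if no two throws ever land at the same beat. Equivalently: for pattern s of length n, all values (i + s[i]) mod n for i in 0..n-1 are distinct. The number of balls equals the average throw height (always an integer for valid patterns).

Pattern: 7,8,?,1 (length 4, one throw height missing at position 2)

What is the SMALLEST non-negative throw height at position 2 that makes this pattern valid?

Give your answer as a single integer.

i=0: (0 + 7) mod 4 = 3
i=1: (1 + 8) mod 4 = 1
i=2: s[i]=? (unknown)
i=3: (3 + 1) mod 4 = 0
Known residues: [0, 1, 3]; need a permutation of 0..3, so missing residue r = 2
Need (2 + s) mod 4 = 2; smallest s = (2 - 2) mod 4 = 0

Answer: 0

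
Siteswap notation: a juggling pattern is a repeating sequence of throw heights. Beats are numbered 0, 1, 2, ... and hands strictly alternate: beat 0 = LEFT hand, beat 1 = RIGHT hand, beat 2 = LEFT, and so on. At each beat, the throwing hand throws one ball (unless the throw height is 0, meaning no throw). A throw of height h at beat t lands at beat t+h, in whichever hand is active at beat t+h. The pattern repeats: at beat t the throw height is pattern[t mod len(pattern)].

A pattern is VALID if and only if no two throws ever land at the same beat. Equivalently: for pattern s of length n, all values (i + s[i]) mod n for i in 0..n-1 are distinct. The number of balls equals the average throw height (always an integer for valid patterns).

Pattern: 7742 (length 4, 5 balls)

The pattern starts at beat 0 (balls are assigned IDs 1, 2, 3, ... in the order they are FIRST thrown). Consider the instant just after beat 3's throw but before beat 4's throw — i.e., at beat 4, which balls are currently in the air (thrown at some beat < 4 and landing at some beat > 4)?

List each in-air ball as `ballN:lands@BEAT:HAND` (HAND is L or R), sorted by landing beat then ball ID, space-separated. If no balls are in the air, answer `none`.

Beat 0 (L): throw ball1 h=7 -> lands@7:R; in-air after throw: [b1@7:R]
Beat 1 (R): throw ball2 h=7 -> lands@8:L; in-air after throw: [b1@7:R b2@8:L]
Beat 2 (L): throw ball3 h=4 -> lands@6:L; in-air after throw: [b3@6:L b1@7:R b2@8:L]
Beat 3 (R): throw ball4 h=2 -> lands@5:R; in-air after throw: [b4@5:R b3@6:L b1@7:R b2@8:L]
Beat 4 (L): throw ball5 h=7 -> lands@11:R; in-air after throw: [b4@5:R b3@6:L b1@7:R b2@8:L b5@11:R]

Answer: ball4:lands@5:R ball3:lands@6:L ball1:lands@7:R ball2:lands@8:L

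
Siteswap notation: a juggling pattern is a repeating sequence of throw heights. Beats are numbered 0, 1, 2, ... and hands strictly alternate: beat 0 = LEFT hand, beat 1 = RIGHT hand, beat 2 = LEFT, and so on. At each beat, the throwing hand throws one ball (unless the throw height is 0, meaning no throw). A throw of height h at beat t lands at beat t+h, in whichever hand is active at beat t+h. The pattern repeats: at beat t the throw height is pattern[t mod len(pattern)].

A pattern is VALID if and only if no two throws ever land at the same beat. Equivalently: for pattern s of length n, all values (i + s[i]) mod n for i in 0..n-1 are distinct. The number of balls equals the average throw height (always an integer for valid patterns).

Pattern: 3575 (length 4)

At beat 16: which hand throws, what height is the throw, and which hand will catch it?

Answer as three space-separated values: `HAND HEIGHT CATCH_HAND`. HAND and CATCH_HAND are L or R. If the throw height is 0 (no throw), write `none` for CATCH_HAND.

Answer: L 3 R

Derivation:
Beat 16: 16 mod 2 = 0, so hand = L
Throw height = pattern[16 mod 4] = pattern[0] = 3
Lands at beat 16+3=19, 19 mod 2 = 1, so catch hand = R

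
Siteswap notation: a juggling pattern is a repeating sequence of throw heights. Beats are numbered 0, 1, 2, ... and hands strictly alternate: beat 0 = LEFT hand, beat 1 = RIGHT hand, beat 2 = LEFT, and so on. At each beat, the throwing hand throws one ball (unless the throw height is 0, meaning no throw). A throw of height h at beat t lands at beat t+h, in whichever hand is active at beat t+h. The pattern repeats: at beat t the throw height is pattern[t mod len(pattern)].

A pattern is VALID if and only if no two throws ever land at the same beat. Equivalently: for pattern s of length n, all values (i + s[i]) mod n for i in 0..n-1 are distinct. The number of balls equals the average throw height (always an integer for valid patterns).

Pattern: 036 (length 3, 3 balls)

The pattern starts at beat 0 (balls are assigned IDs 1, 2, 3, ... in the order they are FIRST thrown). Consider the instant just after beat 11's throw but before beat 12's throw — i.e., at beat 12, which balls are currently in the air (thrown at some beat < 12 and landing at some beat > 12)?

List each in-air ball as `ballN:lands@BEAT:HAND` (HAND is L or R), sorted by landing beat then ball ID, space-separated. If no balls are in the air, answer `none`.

Beat 1 (R): throw ball1 h=3 -> lands@4:L; in-air after throw: [b1@4:L]
Beat 2 (L): throw ball2 h=6 -> lands@8:L; in-air after throw: [b1@4:L b2@8:L]
Beat 4 (L): throw ball1 h=3 -> lands@7:R; in-air after throw: [b1@7:R b2@8:L]
Beat 5 (R): throw ball3 h=6 -> lands@11:R; in-air after throw: [b1@7:R b2@8:L b3@11:R]
Beat 7 (R): throw ball1 h=3 -> lands@10:L; in-air after throw: [b2@8:L b1@10:L b3@11:R]
Beat 8 (L): throw ball2 h=6 -> lands@14:L; in-air after throw: [b1@10:L b3@11:R b2@14:L]
Beat 10 (L): throw ball1 h=3 -> lands@13:R; in-air after throw: [b3@11:R b1@13:R b2@14:L]
Beat 11 (R): throw ball3 h=6 -> lands@17:R; in-air after throw: [b1@13:R b2@14:L b3@17:R]

Answer: ball1:lands@13:R ball2:lands@14:L ball3:lands@17:R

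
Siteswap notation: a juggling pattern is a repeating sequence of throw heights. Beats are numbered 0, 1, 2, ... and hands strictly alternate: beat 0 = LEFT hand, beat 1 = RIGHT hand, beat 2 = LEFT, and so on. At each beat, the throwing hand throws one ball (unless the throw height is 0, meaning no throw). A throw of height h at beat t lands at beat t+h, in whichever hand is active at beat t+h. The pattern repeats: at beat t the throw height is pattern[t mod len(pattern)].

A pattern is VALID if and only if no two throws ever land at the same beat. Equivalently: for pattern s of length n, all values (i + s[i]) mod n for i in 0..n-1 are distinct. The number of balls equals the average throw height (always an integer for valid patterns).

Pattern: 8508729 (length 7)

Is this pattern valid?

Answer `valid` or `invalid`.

i=0: (i + s[i]) mod n = (0 + 8) mod 7 = 1
i=1: (i + s[i]) mod n = (1 + 5) mod 7 = 6
i=2: (i + s[i]) mod n = (2 + 0) mod 7 = 2
i=3: (i + s[i]) mod n = (3 + 8) mod 7 = 4
i=4: (i + s[i]) mod n = (4 + 7) mod 7 = 4
i=5: (i + s[i]) mod n = (5 + 2) mod 7 = 0
i=6: (i + s[i]) mod n = (6 + 9) mod 7 = 1
Residues: [1, 6, 2, 4, 4, 0, 1], distinct: False

Answer: invalid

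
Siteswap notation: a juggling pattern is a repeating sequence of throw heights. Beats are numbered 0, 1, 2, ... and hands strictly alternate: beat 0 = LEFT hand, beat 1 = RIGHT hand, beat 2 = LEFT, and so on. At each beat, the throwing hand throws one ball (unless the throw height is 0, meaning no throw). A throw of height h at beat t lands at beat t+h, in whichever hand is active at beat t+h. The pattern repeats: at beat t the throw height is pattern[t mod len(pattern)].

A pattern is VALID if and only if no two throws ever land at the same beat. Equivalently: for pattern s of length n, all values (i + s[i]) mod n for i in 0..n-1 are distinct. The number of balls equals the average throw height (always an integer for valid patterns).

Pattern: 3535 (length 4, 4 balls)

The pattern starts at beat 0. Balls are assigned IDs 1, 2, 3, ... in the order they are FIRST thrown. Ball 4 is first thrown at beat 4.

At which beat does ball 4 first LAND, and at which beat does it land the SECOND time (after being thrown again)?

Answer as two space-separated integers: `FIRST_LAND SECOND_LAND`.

Beat 0 (L): throw ball1 h=3 -> lands@3:R; in-air after throw: [b1@3:R]
Beat 1 (R): throw ball2 h=5 -> lands@6:L; in-air after throw: [b1@3:R b2@6:L]
Beat 2 (L): throw ball3 h=3 -> lands@5:R; in-air after throw: [b1@3:R b3@5:R b2@6:L]
Beat 3 (R): throw ball1 h=5 -> lands@8:L; in-air after throw: [b3@5:R b2@6:L b1@8:L]
Beat 4 (L): throw ball4 h=3 -> lands@7:R; in-air after throw: [b3@5:R b2@6:L b4@7:R b1@8:L]
Beat 5 (R): throw ball3 h=5 -> lands@10:L; in-air after throw: [b2@6:L b4@7:R b1@8:L b3@10:L]
Beat 6 (L): throw ball2 h=3 -> lands@9:R; in-air after throw: [b4@7:R b1@8:L b2@9:R b3@10:L]
Beat 7 (R): throw ball4 h=5 -> lands@12:L; in-air after throw: [b1@8:L b2@9:R b3@10:L b4@12:L]
Beat 8 (L): throw ball1 h=3 -> lands@11:R; in-air after throw: [b2@9:R b3@10:L b1@11:R b4@12:L]
Beat 9 (R): throw ball2 h=5 -> lands@14:L; in-air after throw: [b3@10:L b1@11:R b4@12:L b2@14:L]
Beat 10 (L): throw ball3 h=3 -> lands@13:R; in-air after throw: [b1@11:R b4@12:L b3@13:R b2@14:L]
Beat 11 (R): throw ball1 h=5 -> lands@16:L; in-air after throw: [b4@12:L b3@13:R b2@14:L b1@16:L]
Ball 4: thrown@4 h=3 -> first land @7; rethrown@7 h=5 -> second land @12

Answer: 7 12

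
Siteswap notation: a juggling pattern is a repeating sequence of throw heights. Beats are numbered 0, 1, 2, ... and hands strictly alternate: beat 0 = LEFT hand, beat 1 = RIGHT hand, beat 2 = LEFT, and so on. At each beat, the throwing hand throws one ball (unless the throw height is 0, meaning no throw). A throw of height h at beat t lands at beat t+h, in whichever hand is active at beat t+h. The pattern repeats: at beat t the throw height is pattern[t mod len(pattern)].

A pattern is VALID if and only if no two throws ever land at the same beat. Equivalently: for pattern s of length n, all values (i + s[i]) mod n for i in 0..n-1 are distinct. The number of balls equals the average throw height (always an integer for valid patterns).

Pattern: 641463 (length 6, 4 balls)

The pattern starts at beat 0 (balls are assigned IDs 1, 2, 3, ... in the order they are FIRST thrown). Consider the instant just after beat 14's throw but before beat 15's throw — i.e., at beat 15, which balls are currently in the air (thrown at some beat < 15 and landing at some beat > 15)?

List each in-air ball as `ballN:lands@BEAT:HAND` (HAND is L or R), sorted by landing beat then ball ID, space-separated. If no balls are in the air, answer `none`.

Answer: ball4:lands@16:L ball2:lands@17:R ball1:lands@18:L

Derivation:
Beat 0 (L): throw ball1 h=6 -> lands@6:L; in-air after throw: [b1@6:L]
Beat 1 (R): throw ball2 h=4 -> lands@5:R; in-air after throw: [b2@5:R b1@6:L]
Beat 2 (L): throw ball3 h=1 -> lands@3:R; in-air after throw: [b3@3:R b2@5:R b1@6:L]
Beat 3 (R): throw ball3 h=4 -> lands@7:R; in-air after throw: [b2@5:R b1@6:L b3@7:R]
Beat 4 (L): throw ball4 h=6 -> lands@10:L; in-air after throw: [b2@5:R b1@6:L b3@7:R b4@10:L]
Beat 5 (R): throw ball2 h=3 -> lands@8:L; in-air after throw: [b1@6:L b3@7:R b2@8:L b4@10:L]
Beat 6 (L): throw ball1 h=6 -> lands@12:L; in-air after throw: [b3@7:R b2@8:L b4@10:L b1@12:L]
Beat 7 (R): throw ball3 h=4 -> lands@11:R; in-air after throw: [b2@8:L b4@10:L b3@11:R b1@12:L]
Beat 8 (L): throw ball2 h=1 -> lands@9:R; in-air after throw: [b2@9:R b4@10:L b3@11:R b1@12:L]
Beat 9 (R): throw ball2 h=4 -> lands@13:R; in-air after throw: [b4@10:L b3@11:R b1@12:L b2@13:R]
Beat 10 (L): throw ball4 h=6 -> lands@16:L; in-air after throw: [b3@11:R b1@12:L b2@13:R b4@16:L]
Beat 11 (R): throw ball3 h=3 -> lands@14:L; in-air after throw: [b1@12:L b2@13:R b3@14:L b4@16:L]
Beat 12 (L): throw ball1 h=6 -> lands@18:L; in-air after throw: [b2@13:R b3@14:L b4@16:L b1@18:L]
Beat 13 (R): throw ball2 h=4 -> lands@17:R; in-air after throw: [b3@14:L b4@16:L b2@17:R b1@18:L]
Beat 14 (L): throw ball3 h=1 -> lands@15:R; in-air after throw: [b3@15:R b4@16:L b2@17:R b1@18:L]
Beat 15 (R): throw ball3 h=4 -> lands@19:R; in-air after throw: [b4@16:L b2@17:R b1@18:L b3@19:R]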